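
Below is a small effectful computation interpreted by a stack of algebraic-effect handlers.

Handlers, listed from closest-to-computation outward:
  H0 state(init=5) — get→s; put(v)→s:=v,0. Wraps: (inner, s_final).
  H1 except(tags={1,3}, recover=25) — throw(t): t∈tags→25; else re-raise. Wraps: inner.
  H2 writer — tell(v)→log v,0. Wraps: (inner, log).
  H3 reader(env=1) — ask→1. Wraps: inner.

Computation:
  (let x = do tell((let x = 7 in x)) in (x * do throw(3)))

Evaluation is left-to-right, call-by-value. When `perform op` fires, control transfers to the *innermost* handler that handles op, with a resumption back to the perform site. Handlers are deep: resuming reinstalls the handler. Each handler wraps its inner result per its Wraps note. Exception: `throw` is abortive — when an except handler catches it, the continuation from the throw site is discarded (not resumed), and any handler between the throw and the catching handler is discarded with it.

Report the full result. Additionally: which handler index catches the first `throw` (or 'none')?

Step-by-step:
tell(7) @ H2 ⇒ log+=7
throw(3) @ H1 caught ⇒ 25
H2 returns (25, (7))
H3 returns (25, (7))
= (25, (7))

Answer: (25, (7)) ; first throw caught by: H1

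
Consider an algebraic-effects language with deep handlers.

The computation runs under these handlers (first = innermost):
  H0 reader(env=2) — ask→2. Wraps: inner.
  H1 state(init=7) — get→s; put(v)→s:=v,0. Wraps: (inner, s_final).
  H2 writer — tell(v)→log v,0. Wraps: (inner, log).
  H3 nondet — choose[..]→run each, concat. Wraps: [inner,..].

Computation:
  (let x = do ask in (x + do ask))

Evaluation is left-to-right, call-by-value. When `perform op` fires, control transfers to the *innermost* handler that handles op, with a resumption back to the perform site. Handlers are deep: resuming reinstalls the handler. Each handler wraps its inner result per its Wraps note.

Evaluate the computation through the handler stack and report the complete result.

Answer: [((4, 7), ())]

Step-by-step:
ask @ H0 ⇒ 2
ask @ H0 ⇒ 2
H0 returns 4
H1 returns (4, 7)
H2 returns ((4, 7), ())
H3 returns [((4, 7), ())]
= [((4, 7), ())]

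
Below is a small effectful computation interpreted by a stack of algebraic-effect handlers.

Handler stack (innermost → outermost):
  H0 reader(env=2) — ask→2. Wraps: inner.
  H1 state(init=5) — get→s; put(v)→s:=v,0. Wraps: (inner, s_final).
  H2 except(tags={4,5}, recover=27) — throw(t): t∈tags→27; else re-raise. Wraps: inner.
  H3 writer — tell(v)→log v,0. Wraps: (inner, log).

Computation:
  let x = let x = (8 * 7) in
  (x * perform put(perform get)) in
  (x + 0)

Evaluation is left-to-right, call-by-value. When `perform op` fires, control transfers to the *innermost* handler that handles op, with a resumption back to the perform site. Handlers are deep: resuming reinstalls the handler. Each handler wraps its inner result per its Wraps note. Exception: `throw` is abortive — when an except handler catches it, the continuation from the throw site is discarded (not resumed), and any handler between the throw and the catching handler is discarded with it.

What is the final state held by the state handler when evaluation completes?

Answer: 5

Step-by-step:
get @ H1 ⇒ 5
put(5) @ H1 ⇒ s:=5
H0 returns 0
H1 returns (0, 5)
H2 returns (0, 5)
H3 returns ((0, 5), ())
= ((0, 5), ())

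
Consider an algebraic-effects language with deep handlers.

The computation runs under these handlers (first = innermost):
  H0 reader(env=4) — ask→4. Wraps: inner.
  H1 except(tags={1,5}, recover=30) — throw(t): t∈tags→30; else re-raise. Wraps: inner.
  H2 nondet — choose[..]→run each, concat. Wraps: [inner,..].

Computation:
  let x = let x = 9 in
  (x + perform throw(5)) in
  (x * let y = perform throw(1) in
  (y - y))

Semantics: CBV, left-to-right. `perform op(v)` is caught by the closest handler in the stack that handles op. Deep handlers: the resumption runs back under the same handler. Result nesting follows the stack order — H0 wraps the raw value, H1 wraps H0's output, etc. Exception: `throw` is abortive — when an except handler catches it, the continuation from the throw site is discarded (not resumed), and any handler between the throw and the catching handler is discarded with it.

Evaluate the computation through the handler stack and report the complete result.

Working:
throw(5) @ H1 caught ⇒ 30
H2 returns [30]
= [30]

Answer: [30]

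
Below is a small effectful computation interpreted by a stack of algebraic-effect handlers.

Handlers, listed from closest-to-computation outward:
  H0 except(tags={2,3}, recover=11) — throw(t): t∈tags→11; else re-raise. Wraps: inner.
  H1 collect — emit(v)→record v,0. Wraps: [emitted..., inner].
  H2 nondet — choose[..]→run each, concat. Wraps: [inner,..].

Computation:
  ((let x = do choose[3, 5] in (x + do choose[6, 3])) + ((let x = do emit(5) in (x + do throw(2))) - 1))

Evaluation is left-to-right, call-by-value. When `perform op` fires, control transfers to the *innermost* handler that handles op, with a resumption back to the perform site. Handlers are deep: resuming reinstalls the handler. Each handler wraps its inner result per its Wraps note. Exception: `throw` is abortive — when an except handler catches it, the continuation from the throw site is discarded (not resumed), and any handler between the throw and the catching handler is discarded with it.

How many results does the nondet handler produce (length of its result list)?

Answer: 4

Evaluation trace:
choose[3, 5] @ H2
  branch[0] choose=3:
    choose[6, 3] @ H2
      branch[0] choose=6:
        emit(5) @ H1 ⇒ out+=5
        throw(2) @ H0 caught ⇒ 11
        H1 returns [5, 11]
        H2 returns [[5, 11]]
      branch[1] choose=3:
        emit(5) @ H1 ⇒ out+=5
        throw(2) @ H0 caught ⇒ 11
        H1 returns [5, 11]
        H2 returns [[5, 11]]
  branch[1] choose=5:
    choose[6, 3] @ H2
      branch[0] choose=6:
        emit(5) @ H1 ⇒ out+=5
        throw(2) @ H0 caught ⇒ 11
        H1 returns [5, 11]
        H2 returns [[5, 11]]
      branch[1] choose=3:
        emit(5) @ H1 ⇒ out+=5
        throw(2) @ H0 caught ⇒ 11
        H1 returns [5, 11]
        H2 returns [[5, 11]]
= [[5, 11], [5, 11], [5, 11], [5, 11]]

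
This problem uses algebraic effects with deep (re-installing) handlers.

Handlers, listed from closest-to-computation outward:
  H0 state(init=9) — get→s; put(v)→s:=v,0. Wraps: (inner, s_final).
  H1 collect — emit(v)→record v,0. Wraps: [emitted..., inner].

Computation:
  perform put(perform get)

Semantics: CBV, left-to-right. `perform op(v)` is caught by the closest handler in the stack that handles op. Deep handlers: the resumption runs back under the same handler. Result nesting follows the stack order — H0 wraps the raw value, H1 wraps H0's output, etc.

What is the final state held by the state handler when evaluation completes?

Step-by-step:
get @ H0 ⇒ 9
put(9) @ H0 ⇒ s:=9
H0 returns (0, 9)
H1 returns [(0, 9)]
= [(0, 9)]

Answer: 9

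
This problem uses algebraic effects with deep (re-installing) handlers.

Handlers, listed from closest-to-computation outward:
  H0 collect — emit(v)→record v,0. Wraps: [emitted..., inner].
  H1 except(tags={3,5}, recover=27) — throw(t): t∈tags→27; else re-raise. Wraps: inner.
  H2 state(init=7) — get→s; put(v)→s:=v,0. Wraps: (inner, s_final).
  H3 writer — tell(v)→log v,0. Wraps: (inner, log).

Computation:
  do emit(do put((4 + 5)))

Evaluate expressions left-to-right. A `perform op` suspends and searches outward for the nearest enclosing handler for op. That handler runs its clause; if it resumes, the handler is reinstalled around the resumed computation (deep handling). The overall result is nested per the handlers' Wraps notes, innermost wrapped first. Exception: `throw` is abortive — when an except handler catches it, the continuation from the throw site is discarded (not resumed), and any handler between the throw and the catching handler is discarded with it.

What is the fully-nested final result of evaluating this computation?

Working:
put(9) @ H2 ⇒ s:=9
emit(0) @ H0 ⇒ out+=0
H0 returns [0, 0]
H1 returns [0, 0]
H2 returns ([0, 0], 9)
H3 returns (([0, 0], 9), ())
= (([0, 0], 9), ())

Answer: (([0, 0], 9), ())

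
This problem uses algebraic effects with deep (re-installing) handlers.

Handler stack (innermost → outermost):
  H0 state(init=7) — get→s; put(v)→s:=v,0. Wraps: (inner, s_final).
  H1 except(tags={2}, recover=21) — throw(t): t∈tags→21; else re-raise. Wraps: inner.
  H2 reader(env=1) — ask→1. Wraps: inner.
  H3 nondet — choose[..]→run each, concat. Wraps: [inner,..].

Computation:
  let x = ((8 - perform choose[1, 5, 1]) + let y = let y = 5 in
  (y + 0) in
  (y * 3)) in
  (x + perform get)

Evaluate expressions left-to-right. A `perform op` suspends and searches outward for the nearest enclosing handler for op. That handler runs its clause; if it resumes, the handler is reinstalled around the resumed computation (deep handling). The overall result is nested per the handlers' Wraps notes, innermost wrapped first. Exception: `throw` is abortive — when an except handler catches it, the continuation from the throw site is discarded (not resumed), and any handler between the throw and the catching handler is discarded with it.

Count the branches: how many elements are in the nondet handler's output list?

Step-by-step:
choose[1, 5, 1] @ H3
  branch[0] choose=1:
    get @ H0 ⇒ 7
    H0 returns (29, 7)
    H1 returns (29, 7)
    H2 returns (29, 7)
    H3 returns [(29, 7)]
  branch[1] choose=5:
    get @ H0 ⇒ 7
    H0 returns (25, 7)
    H1 returns (25, 7)
    H2 returns (25, 7)
    H3 returns [(25, 7)]
  branch[2] choose=1:
    get @ H0 ⇒ 7
    H0 returns (29, 7)
    H1 returns (29, 7)
    H2 returns (29, 7)
    H3 returns [(29, 7)]
= [(29, 7), (25, 7), (29, 7)]

Answer: 3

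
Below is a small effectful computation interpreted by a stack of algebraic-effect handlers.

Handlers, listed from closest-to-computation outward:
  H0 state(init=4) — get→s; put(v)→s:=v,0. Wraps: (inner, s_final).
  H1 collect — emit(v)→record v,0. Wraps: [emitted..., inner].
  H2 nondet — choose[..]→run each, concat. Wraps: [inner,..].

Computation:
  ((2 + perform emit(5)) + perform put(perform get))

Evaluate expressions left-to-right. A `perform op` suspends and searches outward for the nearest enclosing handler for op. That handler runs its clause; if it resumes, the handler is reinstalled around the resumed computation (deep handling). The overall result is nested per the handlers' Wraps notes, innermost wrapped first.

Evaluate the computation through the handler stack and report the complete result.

Answer: [[5, (2, 4)]]

Evaluation trace:
emit(5) @ H1 ⇒ out+=5
get @ H0 ⇒ 4
put(4) @ H0 ⇒ s:=4
H0 returns (2, 4)
H1 returns [5, (2, 4)]
H2 returns [[5, (2, 4)]]
= [[5, (2, 4)]]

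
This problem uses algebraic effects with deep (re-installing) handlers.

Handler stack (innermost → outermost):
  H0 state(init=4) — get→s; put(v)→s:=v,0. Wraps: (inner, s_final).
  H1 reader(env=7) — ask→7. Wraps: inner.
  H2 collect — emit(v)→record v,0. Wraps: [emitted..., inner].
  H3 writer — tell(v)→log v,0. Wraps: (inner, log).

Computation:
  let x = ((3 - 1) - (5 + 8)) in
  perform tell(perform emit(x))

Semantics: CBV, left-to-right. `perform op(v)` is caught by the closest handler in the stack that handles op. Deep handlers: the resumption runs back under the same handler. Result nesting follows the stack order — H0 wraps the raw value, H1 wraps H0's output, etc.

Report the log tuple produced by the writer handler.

Evaluation trace:
emit(-11) @ H2 ⇒ out+=-11
tell(0) @ H3 ⇒ log+=0
H0 returns (0, 4)
H1 returns (0, 4)
H2 returns [-11, (0, 4)]
H3 returns ([-11, (0, 4)], (0))
= ([-11, (0, 4)], (0))

Answer: (0)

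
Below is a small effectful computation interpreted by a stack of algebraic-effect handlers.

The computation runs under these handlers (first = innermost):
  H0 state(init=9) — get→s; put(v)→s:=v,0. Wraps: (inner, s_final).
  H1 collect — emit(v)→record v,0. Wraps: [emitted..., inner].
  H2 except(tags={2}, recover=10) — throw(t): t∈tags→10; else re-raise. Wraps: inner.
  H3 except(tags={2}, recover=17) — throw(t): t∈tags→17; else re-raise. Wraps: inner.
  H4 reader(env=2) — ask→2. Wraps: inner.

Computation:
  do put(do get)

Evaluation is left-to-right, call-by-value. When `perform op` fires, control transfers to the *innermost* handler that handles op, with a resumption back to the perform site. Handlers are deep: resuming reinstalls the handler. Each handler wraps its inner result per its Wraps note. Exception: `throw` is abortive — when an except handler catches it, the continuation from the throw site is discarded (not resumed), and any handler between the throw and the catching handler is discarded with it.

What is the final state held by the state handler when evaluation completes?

Step-by-step:
get @ H0 ⇒ 9
put(9) @ H0 ⇒ s:=9
H0 returns (0, 9)
H1 returns [(0, 9)]
H2 returns [(0, 9)]
H3 returns [(0, 9)]
H4 returns [(0, 9)]
= [(0, 9)]

Answer: 9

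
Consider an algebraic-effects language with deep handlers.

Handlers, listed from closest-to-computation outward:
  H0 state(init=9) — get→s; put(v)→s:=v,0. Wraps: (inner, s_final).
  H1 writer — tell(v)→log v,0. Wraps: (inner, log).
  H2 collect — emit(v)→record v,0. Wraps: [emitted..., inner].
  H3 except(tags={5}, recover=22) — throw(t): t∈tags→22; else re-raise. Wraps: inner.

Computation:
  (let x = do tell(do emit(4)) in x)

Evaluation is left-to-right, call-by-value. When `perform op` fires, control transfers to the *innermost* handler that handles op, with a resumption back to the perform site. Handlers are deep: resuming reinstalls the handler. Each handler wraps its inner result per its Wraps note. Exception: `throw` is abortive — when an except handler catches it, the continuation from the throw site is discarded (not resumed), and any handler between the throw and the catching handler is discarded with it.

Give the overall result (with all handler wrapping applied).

Step-by-step:
emit(4) @ H2 ⇒ out+=4
tell(0) @ H1 ⇒ log+=0
H0 returns (0, 9)
H1 returns ((0, 9), (0))
H2 returns [4, ((0, 9), (0))]
H3 returns [4, ((0, 9), (0))]
= [4, ((0, 9), (0))]

Answer: [4, ((0, 9), (0))]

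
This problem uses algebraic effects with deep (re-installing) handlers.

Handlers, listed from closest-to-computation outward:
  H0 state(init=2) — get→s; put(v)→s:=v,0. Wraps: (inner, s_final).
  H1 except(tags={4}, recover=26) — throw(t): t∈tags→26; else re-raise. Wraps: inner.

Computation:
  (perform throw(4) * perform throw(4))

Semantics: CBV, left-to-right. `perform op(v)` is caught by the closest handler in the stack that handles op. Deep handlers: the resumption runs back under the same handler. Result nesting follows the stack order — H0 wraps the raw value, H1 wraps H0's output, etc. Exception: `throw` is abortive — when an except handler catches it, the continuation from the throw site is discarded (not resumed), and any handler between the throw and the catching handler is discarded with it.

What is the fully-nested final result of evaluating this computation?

Step-by-step:
throw(4) @ H1 caught ⇒ 26
= 26

Answer: 26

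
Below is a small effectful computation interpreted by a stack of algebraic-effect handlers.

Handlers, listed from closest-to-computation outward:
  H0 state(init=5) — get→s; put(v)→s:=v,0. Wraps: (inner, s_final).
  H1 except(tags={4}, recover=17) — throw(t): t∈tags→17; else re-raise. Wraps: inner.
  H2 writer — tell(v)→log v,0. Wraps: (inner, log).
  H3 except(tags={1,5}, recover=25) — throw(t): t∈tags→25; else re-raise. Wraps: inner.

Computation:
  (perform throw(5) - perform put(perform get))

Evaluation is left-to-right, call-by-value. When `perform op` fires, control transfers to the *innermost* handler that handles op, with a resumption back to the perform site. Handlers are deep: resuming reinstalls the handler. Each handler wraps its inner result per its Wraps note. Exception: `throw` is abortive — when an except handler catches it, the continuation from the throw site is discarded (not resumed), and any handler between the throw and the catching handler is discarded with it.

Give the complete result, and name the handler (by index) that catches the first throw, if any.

Working:
throw(5) @ H1 re-raised
throw(5) @ H3 caught ⇒ 25
= 25

Answer: 25 ; first throw caught by: H3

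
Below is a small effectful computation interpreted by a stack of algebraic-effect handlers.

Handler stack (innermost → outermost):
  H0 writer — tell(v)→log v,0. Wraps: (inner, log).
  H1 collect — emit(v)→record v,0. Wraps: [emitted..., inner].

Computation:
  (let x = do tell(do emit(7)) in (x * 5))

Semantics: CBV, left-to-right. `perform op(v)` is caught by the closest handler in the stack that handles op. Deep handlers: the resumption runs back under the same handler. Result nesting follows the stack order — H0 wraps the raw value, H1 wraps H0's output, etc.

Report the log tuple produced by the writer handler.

Answer: (0)

Working:
emit(7) @ H1 ⇒ out+=7
tell(0) @ H0 ⇒ log+=0
H0 returns (0, (0))
H1 returns [7, (0, (0))]
= [7, (0, (0))]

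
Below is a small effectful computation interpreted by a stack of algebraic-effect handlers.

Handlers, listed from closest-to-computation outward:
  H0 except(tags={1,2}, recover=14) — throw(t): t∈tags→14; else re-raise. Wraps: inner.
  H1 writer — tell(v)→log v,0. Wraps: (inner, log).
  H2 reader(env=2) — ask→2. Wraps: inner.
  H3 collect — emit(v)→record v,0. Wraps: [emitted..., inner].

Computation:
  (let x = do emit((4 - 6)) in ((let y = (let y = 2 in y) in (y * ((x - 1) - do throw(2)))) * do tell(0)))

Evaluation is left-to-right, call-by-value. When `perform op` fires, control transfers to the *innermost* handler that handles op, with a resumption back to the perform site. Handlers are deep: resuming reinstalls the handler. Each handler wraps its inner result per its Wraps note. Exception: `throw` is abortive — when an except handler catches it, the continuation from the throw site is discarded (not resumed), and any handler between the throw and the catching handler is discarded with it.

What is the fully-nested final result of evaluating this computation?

Answer: [-2, (14, ())]

Evaluation trace:
emit(-2) @ H3 ⇒ out+=-2
throw(2) @ H0 caught ⇒ 14
H1 returns (14, ())
H2 returns (14, ())
H3 returns [-2, (14, ())]
= [-2, (14, ())]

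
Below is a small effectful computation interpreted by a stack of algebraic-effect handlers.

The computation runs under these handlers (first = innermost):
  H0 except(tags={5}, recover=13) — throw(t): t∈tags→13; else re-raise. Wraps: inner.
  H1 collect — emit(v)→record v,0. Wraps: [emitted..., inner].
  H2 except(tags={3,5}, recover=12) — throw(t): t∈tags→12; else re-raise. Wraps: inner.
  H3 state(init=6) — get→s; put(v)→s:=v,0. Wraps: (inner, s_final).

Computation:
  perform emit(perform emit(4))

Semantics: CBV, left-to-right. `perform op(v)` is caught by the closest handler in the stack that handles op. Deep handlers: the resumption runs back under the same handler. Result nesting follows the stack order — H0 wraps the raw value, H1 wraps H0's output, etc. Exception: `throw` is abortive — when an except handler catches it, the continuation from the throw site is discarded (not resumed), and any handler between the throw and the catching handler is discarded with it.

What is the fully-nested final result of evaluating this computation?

Evaluation trace:
emit(4) @ H1 ⇒ out+=4
emit(0) @ H1 ⇒ out+=0
H0 returns 0
H1 returns [4, 0, 0]
H2 returns [4, 0, 0]
H3 returns ([4, 0, 0], 6)
= ([4, 0, 0], 6)

Answer: ([4, 0, 0], 6)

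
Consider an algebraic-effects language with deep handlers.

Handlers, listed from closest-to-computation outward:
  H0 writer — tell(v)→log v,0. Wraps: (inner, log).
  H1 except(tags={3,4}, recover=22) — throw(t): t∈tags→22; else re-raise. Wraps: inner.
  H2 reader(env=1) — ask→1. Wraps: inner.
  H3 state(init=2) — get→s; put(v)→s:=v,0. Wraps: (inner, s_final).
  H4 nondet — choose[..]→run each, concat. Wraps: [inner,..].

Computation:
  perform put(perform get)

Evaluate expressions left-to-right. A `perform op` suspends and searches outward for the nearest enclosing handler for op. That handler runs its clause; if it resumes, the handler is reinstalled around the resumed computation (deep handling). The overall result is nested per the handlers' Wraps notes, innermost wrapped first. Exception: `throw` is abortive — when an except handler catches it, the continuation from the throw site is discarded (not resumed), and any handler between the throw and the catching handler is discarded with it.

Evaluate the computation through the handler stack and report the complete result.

Step-by-step:
get @ H3 ⇒ 2
put(2) @ H3 ⇒ s:=2
H0 returns (0, ())
H1 returns (0, ())
H2 returns (0, ())
H3 returns ((0, ()), 2)
H4 returns [((0, ()), 2)]
= [((0, ()), 2)]

Answer: [((0, ()), 2)]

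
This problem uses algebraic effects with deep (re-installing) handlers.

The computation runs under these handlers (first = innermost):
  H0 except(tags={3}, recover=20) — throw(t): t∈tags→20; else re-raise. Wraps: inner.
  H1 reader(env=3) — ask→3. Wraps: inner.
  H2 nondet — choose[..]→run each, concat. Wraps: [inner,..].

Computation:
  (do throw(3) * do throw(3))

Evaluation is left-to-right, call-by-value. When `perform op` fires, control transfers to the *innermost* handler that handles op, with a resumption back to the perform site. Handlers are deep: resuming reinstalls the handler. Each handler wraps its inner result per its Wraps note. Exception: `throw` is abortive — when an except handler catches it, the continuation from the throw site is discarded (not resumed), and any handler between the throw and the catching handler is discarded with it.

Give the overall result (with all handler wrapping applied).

Answer: [20]

Step-by-step:
throw(3) @ H0 caught ⇒ 20
H1 returns 20
H2 returns [20]
= [20]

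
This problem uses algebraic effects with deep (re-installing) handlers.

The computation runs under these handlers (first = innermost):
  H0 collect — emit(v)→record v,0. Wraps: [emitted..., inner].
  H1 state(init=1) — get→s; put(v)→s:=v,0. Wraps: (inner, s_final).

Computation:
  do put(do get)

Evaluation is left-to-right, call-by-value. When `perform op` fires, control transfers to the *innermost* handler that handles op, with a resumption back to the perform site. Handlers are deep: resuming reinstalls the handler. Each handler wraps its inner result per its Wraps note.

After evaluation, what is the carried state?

Answer: 1

Working:
get @ H1 ⇒ 1
put(1) @ H1 ⇒ s:=1
H0 returns [0]
H1 returns ([0], 1)
= ([0], 1)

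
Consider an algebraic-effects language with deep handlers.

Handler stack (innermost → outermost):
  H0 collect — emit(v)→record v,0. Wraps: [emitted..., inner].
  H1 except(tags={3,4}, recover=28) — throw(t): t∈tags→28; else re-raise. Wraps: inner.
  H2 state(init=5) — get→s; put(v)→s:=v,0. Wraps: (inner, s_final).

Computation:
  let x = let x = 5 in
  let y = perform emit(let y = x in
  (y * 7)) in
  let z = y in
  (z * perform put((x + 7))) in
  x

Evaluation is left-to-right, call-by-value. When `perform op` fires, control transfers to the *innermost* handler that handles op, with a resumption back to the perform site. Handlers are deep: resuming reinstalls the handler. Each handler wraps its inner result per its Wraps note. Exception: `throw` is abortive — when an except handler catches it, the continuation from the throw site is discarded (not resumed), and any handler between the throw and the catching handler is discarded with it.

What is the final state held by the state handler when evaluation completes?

Working:
emit(35) @ H0 ⇒ out+=35
put(12) @ H2 ⇒ s:=12
H0 returns [35, 0]
H1 returns [35, 0]
H2 returns ([35, 0], 12)
= ([35, 0], 12)

Answer: 12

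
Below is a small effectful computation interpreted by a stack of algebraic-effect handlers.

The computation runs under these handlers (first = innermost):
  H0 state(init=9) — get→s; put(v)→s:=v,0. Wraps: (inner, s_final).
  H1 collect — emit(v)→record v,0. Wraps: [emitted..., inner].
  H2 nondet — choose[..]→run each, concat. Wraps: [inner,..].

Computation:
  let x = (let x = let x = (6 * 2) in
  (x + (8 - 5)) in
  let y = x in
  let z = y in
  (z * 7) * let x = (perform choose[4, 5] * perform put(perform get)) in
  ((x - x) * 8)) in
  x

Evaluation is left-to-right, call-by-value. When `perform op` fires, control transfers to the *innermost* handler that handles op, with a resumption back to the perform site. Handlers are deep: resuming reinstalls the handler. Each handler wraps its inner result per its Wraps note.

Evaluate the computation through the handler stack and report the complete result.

Answer: [[(0, 9)], [(0, 9)]]

Step-by-step:
choose[4, 5] @ H2
  branch[0] choose=4:
    get @ H0 ⇒ 9
    put(9) @ H0 ⇒ s:=9
    H0 returns (0, 9)
    H1 returns [(0, 9)]
    H2 returns [[(0, 9)]]
  branch[1] choose=5:
    get @ H0 ⇒ 9
    put(9) @ H0 ⇒ s:=9
    H0 returns (0, 9)
    H1 returns [(0, 9)]
    H2 returns [[(0, 9)]]
= [[(0, 9)], [(0, 9)]]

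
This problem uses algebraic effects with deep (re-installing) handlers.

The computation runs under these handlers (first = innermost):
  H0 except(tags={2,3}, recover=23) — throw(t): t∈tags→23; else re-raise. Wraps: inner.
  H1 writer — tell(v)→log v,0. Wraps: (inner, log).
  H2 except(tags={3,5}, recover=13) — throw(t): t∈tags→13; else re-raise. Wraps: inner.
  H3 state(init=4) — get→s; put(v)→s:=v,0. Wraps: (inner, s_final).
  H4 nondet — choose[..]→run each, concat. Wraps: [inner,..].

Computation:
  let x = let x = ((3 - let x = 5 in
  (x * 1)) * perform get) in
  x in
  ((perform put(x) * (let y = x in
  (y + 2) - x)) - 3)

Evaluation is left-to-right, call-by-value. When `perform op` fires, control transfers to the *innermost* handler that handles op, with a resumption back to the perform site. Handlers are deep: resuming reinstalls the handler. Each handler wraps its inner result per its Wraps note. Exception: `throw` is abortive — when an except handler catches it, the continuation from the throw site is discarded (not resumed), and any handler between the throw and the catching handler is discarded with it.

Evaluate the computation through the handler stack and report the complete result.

Evaluation trace:
get @ H3 ⇒ 4
put(-8) @ H3 ⇒ s:=-8
H0 returns -3
H1 returns (-3, ())
H2 returns (-3, ())
H3 returns ((-3, ()), -8)
H4 returns [((-3, ()), -8)]
= [((-3, ()), -8)]

Answer: [((-3, ()), -8)]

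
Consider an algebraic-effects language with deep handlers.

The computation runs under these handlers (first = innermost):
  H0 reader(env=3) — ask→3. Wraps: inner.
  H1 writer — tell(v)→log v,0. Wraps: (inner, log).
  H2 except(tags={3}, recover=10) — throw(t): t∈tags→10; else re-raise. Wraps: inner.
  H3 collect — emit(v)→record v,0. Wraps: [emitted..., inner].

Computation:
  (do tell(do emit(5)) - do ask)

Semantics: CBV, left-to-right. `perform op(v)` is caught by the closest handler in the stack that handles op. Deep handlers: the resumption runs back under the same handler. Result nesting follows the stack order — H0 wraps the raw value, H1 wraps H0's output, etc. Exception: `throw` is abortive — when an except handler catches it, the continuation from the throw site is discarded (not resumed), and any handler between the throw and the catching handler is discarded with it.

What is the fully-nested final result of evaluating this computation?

Working:
emit(5) @ H3 ⇒ out+=5
tell(0) @ H1 ⇒ log+=0
ask @ H0 ⇒ 3
H0 returns -3
H1 returns (-3, (0))
H2 returns (-3, (0))
H3 returns [5, (-3, (0))]
= [5, (-3, (0))]

Answer: [5, (-3, (0))]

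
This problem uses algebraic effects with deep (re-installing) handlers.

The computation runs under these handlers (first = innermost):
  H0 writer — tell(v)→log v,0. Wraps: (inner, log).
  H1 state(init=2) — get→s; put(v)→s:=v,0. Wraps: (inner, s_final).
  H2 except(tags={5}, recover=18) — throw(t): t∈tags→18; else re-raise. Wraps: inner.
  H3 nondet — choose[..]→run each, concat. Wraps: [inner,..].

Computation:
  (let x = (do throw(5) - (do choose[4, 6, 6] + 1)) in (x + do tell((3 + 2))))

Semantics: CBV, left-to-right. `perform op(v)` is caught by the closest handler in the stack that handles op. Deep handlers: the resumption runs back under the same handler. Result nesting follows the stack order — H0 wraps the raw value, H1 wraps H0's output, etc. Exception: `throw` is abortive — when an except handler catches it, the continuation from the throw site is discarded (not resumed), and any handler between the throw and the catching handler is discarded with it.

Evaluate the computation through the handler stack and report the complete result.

Step-by-step:
throw(5) @ H2 caught ⇒ 18
H3 returns [18]
= [18]

Answer: [18]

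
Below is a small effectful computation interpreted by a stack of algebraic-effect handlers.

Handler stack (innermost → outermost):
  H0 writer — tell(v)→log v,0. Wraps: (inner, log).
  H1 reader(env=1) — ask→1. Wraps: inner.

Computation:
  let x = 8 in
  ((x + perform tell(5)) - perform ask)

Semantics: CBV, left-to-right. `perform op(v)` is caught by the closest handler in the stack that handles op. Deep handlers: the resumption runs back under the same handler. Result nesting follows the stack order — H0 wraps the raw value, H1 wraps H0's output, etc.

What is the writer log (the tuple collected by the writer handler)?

Answer: (5)

Step-by-step:
tell(5) @ H0 ⇒ log+=5
ask @ H1 ⇒ 1
H0 returns (7, (5))
H1 returns (7, (5))
= (7, (5))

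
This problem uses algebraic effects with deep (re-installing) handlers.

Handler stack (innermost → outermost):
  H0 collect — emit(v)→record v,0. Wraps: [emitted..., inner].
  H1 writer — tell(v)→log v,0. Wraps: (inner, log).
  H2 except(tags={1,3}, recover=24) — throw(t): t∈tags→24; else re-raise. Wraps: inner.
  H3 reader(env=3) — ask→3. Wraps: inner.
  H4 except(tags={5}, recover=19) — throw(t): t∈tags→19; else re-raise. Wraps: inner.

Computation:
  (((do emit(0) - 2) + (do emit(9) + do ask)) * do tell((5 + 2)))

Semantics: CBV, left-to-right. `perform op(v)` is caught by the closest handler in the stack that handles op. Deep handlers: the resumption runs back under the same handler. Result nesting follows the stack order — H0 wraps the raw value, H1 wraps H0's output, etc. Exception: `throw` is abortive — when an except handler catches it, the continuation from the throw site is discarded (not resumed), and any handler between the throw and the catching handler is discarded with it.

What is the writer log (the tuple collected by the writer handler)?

Answer: (7)

Evaluation trace:
emit(0) @ H0 ⇒ out+=0
emit(9) @ H0 ⇒ out+=9
ask @ H3 ⇒ 3
tell(7) @ H1 ⇒ log+=7
H0 returns [0, 9, 0]
H1 returns ([0, 9, 0], (7))
H2 returns ([0, 9, 0], (7))
H3 returns ([0, 9, 0], (7))
H4 returns ([0, 9, 0], (7))
= ([0, 9, 0], (7))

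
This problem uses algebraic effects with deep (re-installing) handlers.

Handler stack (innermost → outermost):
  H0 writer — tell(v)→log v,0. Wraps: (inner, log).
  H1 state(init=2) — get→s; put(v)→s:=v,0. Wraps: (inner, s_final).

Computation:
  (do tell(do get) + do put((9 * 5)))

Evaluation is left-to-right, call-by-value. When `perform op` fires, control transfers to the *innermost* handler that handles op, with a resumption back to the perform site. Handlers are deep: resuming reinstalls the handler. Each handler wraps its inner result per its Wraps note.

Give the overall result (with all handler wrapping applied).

Answer: ((0, (2)), 45)

Step-by-step:
get @ H1 ⇒ 2
tell(2) @ H0 ⇒ log+=2
put(45) @ H1 ⇒ s:=45
H0 returns (0, (2))
H1 returns ((0, (2)), 45)
= ((0, (2)), 45)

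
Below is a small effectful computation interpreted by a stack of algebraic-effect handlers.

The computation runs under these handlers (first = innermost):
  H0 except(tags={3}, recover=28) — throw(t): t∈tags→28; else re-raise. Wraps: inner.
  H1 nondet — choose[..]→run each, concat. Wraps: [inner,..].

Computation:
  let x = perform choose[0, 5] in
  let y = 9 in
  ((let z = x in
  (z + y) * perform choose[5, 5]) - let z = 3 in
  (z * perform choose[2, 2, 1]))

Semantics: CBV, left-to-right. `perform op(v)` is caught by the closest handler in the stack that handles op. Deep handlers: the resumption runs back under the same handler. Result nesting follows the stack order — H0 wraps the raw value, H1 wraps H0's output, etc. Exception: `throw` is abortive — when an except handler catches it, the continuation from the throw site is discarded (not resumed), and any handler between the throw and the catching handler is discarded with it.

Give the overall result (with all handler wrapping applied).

Answer: [39, 39, 42, 39, 39, 42, 64, 64, 67, 64, 64, 67]

Evaluation trace:
choose[0, 5] @ H1
  branch[0] choose=0:
    choose[5, 5] @ H1
      branch[0] choose=5:
        choose[2, 2, 1] @ H1
          branch[0] choose=2:
            H0 returns 39
            H1 returns [39]
          branch[1] choose=2:
            H0 returns 39
            H1 returns [39]
          branch[2] choose=1:
            H0 returns 42
            H1 returns [42]
      branch[1] choose=5:
        choose[2, 2, 1] @ H1
          branch[0] choose=2:
            H0 returns 39
            H1 returns [39]
          branch[1] choose=2:
            H0 returns 39
            H1 returns [39]
          branch[2] choose=1:
            H0 returns 42
            H1 returns [42]
  branch[1] choose=5:
    choose[5, 5] @ H1
      branch[0] choose=5:
        choose[2, 2, 1] @ H1
          branch[0] choose=2:
            H0 returns 64
            H1 returns [64]
          branch[1] choose=2:
            H0 returns 64
            H1 returns [64]
          branch[2] choose=1:
            H0 returns 67
            H1 returns [67]
      branch[1] choose=5:
        choose[2, 2, 1] @ H1
          branch[0] choose=2:
            H0 returns 64
            H1 returns [64]
          branch[1] choose=2:
            H0 returns 64
            H1 returns [64]
          branch[2] choose=1:
            H0 returns 67
            H1 returns [67]
= [39, 39, 42, 39, 39, 42, 64, 64, 67, 64, 64, 67]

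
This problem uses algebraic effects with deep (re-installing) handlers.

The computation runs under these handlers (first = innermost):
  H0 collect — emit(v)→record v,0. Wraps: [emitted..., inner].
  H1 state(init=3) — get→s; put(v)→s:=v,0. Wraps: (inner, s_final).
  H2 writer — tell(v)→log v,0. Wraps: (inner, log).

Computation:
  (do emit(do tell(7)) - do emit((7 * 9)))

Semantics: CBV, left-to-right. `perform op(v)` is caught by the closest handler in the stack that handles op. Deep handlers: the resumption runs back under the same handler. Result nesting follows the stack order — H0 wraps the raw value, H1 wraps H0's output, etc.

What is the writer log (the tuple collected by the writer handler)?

Evaluation trace:
tell(7) @ H2 ⇒ log+=7
emit(0) @ H0 ⇒ out+=0
emit(63) @ H0 ⇒ out+=63
H0 returns [0, 63, 0]
H1 returns ([0, 63, 0], 3)
H2 returns (([0, 63, 0], 3), (7))
= (([0, 63, 0], 3), (7))

Answer: (7)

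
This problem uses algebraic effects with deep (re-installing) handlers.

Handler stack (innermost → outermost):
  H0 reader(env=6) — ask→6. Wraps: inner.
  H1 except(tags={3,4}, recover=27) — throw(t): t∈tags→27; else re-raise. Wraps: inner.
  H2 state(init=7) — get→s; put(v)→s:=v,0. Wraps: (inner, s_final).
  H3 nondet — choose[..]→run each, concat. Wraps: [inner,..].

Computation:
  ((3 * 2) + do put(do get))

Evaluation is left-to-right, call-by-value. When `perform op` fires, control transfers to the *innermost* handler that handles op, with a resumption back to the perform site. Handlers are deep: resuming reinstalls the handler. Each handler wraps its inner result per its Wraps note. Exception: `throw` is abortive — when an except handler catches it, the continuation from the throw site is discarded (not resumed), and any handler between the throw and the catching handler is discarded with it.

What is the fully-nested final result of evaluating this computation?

Answer: [(6, 7)]

Step-by-step:
get @ H2 ⇒ 7
put(7) @ H2 ⇒ s:=7
H0 returns 6
H1 returns 6
H2 returns (6, 7)
H3 returns [(6, 7)]
= [(6, 7)]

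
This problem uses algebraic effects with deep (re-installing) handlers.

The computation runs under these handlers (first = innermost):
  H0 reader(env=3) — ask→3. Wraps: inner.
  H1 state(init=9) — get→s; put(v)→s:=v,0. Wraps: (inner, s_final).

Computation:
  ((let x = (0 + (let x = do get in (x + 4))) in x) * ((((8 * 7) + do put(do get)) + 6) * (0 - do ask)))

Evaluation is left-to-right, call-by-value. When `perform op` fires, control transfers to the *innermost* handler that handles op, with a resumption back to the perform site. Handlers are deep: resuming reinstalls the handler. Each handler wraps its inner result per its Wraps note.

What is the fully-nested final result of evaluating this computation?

Step-by-step:
get @ H1 ⇒ 9
get @ H1 ⇒ 9
put(9) @ H1 ⇒ s:=9
ask @ H0 ⇒ 3
H0 returns -2418
H1 returns (-2418, 9)
= (-2418, 9)

Answer: (-2418, 9)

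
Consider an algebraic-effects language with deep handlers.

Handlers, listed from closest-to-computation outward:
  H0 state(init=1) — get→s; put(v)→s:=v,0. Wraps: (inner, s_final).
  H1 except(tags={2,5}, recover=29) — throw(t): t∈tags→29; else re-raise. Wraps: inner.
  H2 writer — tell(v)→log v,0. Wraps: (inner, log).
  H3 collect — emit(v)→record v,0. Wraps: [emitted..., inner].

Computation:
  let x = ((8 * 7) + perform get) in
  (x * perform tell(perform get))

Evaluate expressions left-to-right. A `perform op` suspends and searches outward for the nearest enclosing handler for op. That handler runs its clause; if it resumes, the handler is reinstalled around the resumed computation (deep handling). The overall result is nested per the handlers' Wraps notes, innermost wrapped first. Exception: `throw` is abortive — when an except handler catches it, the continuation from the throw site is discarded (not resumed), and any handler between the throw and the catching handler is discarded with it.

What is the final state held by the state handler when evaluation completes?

Evaluation trace:
get @ H0 ⇒ 1
get @ H0 ⇒ 1
tell(1) @ H2 ⇒ log+=1
H0 returns (0, 1)
H1 returns (0, 1)
H2 returns ((0, 1), (1))
H3 returns [((0, 1), (1))]
= [((0, 1), (1))]

Answer: 1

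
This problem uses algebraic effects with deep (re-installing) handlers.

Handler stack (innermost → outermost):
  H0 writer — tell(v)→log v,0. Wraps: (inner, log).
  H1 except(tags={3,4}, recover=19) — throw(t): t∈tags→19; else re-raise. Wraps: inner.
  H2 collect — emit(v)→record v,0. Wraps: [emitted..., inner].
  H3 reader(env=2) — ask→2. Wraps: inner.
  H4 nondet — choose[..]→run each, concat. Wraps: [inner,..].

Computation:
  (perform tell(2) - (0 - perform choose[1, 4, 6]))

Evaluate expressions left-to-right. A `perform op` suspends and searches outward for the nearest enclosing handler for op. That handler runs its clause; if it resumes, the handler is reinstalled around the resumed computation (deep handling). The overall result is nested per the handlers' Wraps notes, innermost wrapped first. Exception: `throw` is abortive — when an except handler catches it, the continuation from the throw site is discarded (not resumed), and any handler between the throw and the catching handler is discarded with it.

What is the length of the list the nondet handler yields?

Step-by-step:
tell(2) @ H0 ⇒ log+=2
choose[1, 4, 6] @ H4
  branch[0] choose=1:
    H0 returns (1, (2))
    H1 returns (1, (2))
    H2 returns [(1, (2))]
    H3 returns [(1, (2))]
    H4 returns [[(1, (2))]]
  branch[1] choose=4:
    H0 returns (4, (2))
    H1 returns (4, (2))
    H2 returns [(4, (2))]
    H3 returns [(4, (2))]
    H4 returns [[(4, (2))]]
  branch[2] choose=6:
    H0 returns (6, (2))
    H1 returns (6, (2))
    H2 returns [(6, (2))]
    H3 returns [(6, (2))]
    H4 returns [[(6, (2))]]
= [[(1, (2))], [(4, (2))], [(6, (2))]]

Answer: 3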